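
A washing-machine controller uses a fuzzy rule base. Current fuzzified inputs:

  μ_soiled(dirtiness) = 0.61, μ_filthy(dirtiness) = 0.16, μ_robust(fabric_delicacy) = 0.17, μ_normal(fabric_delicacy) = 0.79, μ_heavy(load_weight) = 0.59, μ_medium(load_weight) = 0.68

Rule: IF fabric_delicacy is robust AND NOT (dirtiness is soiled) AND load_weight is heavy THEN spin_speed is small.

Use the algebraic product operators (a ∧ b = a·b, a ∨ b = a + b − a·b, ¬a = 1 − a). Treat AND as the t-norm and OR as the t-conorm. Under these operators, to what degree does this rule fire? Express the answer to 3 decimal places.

firing strength: robust=0.17, ¬soiled=1−0.61=0.39, heavy=0.59; AND[a·b] → w = 0.0391

0.039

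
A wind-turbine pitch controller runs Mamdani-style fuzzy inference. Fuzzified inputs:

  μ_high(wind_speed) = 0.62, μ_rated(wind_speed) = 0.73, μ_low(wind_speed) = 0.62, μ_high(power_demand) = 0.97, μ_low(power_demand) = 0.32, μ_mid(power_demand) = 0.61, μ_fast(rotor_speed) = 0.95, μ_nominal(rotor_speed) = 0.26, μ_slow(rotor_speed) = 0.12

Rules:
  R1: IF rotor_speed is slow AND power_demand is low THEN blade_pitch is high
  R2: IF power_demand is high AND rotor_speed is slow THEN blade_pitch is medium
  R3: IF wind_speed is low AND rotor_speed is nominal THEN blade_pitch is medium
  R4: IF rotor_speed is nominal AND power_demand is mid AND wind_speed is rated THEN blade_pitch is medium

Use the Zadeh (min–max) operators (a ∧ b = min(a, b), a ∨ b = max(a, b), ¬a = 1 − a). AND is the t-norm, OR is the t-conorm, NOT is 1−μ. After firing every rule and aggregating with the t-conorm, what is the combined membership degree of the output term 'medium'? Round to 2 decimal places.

R1: slow=0.12, low=0.32; AND[min(a, b)] → w = 0.12
R2: high=0.97, slow=0.12; AND[min(a, b)] → w = 0.12
R3: low=0.62, nominal=0.26; AND[min(a, b)] → w = 0.26
R4: nominal=0.26, mid=0.61, rated=0.73; AND[min(a, b)] → w = 0.26
Rules with consequent 'medium': {R2, R3, R4} → strengths 0.12, 0.26, 0.26
Aggregate via t-conorm [max(a, b)]: 0.26

0.26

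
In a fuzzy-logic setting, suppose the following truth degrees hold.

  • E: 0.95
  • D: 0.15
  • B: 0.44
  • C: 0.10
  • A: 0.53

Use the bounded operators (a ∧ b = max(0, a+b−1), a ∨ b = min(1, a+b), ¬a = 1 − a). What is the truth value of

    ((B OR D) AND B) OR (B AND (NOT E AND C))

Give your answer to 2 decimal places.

B OR D = min(1, a+b) on (0.44, 0.15) = 0.59
(B OR D) AND B = max(0, a+b−1) on (0.59, 0.44) = 0.03
NOT E = 1 − 0.95 = 0.05
NOT E AND C = max(0, a+b−1) on (0.05, 0.10) = 0.00
B AND (NOT E AND C) = max(0, a+b−1) on (0.44, 0.00) = 0.00
((B OR D) AND B) OR (B AND (NOT E AND C)) = min(1, a+b) on (0.03, 0.00) = 0.03

0.03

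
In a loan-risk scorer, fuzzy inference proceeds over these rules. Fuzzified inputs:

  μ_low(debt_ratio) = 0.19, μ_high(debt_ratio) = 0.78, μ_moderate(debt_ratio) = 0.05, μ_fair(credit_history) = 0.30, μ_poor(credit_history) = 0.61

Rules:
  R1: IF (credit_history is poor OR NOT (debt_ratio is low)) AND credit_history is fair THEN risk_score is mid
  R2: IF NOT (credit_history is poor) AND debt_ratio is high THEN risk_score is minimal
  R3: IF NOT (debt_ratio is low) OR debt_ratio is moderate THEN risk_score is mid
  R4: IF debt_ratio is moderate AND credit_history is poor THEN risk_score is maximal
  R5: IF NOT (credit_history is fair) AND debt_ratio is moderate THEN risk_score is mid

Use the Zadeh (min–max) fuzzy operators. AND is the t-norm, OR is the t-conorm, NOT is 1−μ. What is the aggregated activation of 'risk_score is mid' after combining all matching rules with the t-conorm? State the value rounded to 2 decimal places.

0.81

R1: (poor=0.61 OR ¬low=1−0.19=0.81) = 0.81; AND[min(a, b)] with fair=0.30 → w = 0.30
R2: ¬poor=1−0.61=0.39, high=0.78; AND[min(a, b)] → w = 0.39
R3: ¬low=1−0.19=0.81, moderate=0.05; OR[max(a, b)] → w = 0.81
R4: moderate=0.05, poor=0.61; AND[min(a, b)] → w = 0.05
R5: ¬fair=1−0.30=0.70, moderate=0.05; AND[min(a, b)] → w = 0.05
Rules with consequent 'mid': {R1, R3, R5} → strengths 0.30, 0.81, 0.05
Aggregate via t-conorm [max(a, b)]: 0.81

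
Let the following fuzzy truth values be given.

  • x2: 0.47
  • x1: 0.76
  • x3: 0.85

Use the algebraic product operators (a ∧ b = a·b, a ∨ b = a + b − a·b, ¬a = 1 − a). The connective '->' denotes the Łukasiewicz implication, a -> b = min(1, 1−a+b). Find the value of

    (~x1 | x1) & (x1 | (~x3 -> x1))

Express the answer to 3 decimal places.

~x1 = 1 − 0.7600 = 0.2400
~x1 | x1 = a + b − a·b on (0.2400, 0.7600) = 0.8176
~x3 = 1 − 0.8500 = 0.1500
~x3 -> x1  [Łukasiewicz: min(1, 1−a+b)] with a=0.1500, b=0.7600 → 1.0000
x1 | (~x3 -> x1) = a + b − a·b on (0.7600, 1.0000) = 1.0000
(~x1 | x1) & (x1 | (~x3 -> x1)) = a·b on (0.8176, 1.0000) = 0.8176

0.818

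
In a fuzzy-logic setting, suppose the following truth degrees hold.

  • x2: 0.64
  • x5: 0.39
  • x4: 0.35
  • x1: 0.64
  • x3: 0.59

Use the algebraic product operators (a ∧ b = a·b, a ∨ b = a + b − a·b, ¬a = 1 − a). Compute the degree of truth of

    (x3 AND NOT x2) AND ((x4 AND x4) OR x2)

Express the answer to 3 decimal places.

0.145

NOT x2 = 1 − 0.6400 = 0.3600
x3 AND NOT x2 = a·b on (0.5900, 0.3600) = 0.2124
x4 AND x4 = a·b on (0.3500, 0.3500) = 0.1225
(x4 AND x4) OR x2 = a + b − a·b on (0.1225, 0.6400) = 0.6841
(x3 AND NOT x2) AND ((x4 AND x4) OR x2) = a·b on (0.2124, 0.6841) = 0.1453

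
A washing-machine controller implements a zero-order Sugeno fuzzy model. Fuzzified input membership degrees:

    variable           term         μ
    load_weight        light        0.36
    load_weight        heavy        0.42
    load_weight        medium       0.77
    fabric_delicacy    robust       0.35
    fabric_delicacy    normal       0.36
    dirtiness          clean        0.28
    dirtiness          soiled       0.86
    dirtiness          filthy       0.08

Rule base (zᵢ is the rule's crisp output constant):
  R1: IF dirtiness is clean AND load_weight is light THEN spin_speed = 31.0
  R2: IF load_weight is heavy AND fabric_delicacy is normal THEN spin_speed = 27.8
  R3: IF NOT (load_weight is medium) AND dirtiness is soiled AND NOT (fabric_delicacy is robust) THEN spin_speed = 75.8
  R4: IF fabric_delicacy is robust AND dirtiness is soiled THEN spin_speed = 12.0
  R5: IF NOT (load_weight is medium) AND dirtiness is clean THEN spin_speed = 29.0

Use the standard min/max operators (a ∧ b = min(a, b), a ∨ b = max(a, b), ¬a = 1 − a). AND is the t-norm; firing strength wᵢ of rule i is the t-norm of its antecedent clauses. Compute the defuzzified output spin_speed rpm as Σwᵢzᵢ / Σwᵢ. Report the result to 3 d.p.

R1 (z=31.0): clean=0.28, light=0.36; AND[min(a, b)] → w = 0.28
R2 (z=27.8): heavy=0.42, normal=0.36; AND[min(a, b)] → w = 0.36
R3 (z=75.8): ¬medium=1−0.77=0.23, soiled=0.86, ¬robust=1−0.35=0.65; AND[min(a, b)] → w = 0.23
R4 (z=12.0): robust=0.35, soiled=0.86; AND[min(a, b)] → w = 0.35
R5 (z=29.0): ¬medium=1−0.77=0.23, clean=0.28; AND[min(a, b)] → w = 0.23
Weighted average = (0.28·31.0 + 0.36·27.8 + 0.23·75.8 + 0.35·12.0 + 0.23·29.0) / (0.28 + 0.36 + 0.23 + 0.35 + 0.23)
  = 46.9920 / 1.4500 = 32.408

32.408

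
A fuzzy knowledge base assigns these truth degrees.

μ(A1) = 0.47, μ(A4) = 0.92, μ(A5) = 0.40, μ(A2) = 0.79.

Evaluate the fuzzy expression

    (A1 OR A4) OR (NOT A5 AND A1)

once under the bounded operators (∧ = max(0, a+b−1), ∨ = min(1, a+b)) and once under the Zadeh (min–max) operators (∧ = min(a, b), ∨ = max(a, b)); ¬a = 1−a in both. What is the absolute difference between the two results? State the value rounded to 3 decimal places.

0.080

Under bounded:
  A1 OR A4 = min(1, a+b) on (0.47, 0.92) = 1.00
  NOT A5 = 1 − 0.40 = 0.60
  NOT A5 AND A1 = max(0, a+b−1) on (0.60, 0.47) = 0.07
  (A1 OR A4) OR (NOT A5 AND A1) = min(1, a+b) on (1.00, 0.07) = 1.00
  → value = 1.0000
Under Zadeh (min–max):
  A1 OR A4 = max(a, b) on (0.47, 0.92) = 0.92
  NOT A5 = 1 − 0.40 = 0.60
  NOT A5 AND A1 = min(a, b) on (0.60, 0.47) = 0.47
  (A1 OR A4) OR (NOT A5 AND A1) = max(a, b) on (0.92, 0.47) = 0.92
  → value = 0.9200
|1.0000 − 0.9200| = 0.080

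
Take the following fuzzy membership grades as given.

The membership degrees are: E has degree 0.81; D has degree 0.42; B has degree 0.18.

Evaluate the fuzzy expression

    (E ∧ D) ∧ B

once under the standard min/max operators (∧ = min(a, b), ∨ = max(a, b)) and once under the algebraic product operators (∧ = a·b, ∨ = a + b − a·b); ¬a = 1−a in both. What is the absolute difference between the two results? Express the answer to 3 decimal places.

Under standard min/max:
  E ∧ D = min(a, b) on (0.81, 0.42) = 0.42
  (E ∧ D) ∧ B = min(a, b) on (0.42, 0.18) = 0.18
  → value = 0.1800
Under algebraic product:
  E ∧ D = a·b on (0.8100, 0.4200) = 0.3402
  (E ∧ D) ∧ B = a·b on (0.3402, 0.1800) = 0.0612
  → value = 0.0612
|0.1800 − 0.0612| = 0.119

0.119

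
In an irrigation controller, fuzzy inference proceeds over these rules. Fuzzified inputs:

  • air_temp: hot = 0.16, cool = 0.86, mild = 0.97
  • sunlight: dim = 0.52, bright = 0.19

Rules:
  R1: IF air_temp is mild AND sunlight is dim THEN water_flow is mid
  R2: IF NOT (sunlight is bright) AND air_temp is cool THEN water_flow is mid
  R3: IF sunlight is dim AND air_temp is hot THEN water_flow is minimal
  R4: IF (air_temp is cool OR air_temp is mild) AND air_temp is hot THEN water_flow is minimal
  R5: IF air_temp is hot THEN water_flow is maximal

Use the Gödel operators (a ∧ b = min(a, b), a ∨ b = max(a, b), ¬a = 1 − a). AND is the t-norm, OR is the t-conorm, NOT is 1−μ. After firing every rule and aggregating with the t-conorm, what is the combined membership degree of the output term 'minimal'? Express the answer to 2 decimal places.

0.16

R1: mild=0.97, dim=0.52; AND[min(a, b)] → w = 0.52
R2: ¬bright=1−0.19=0.81, cool=0.86; AND[min(a, b)] → w = 0.81
R3: dim=0.52, hot=0.16; AND[min(a, b)] → w = 0.16
R4: (cool=0.86 OR mild=0.97) = 0.97; AND[min(a, b)] with hot=0.16 → w = 0.16
R5: hot=0.16 → w = 0.16
Rules with consequent 'minimal': {R3, R4} → strengths 0.16, 0.16
Aggregate via t-conorm [max(a, b)]: 0.16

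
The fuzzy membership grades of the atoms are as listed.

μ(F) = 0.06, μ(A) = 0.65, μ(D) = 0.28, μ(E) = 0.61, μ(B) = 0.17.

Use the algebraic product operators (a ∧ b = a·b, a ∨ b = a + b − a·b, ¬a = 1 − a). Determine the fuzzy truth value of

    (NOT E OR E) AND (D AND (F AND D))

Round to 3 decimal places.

0.004

NOT E = 1 − 0.6100 = 0.3900
NOT E OR E = a + b − a·b on (0.3900, 0.6100) = 0.7621
F AND D = a·b on (0.0600, 0.2800) = 0.0168
D AND (F AND D) = a·b on (0.2800, 0.0168) = 0.0047
(NOT E OR E) AND (D AND (F AND D)) = a·b on (0.7621, 0.0047) = 0.0036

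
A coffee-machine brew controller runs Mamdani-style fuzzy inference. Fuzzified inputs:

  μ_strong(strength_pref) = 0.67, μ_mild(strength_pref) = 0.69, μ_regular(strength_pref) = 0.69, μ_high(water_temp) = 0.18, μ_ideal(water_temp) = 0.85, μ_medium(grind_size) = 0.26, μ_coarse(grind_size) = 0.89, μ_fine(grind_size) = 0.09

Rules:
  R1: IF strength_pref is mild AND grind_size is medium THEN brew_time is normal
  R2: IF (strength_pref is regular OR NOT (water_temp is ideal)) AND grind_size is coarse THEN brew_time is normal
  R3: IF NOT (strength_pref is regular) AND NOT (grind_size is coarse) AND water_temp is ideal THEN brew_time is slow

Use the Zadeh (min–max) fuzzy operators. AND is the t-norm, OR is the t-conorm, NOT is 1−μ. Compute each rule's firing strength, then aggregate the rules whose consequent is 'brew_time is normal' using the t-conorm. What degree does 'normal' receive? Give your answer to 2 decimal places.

R1: mild=0.69, medium=0.26; AND[min(a, b)] → w = 0.26
R2: (regular=0.69 OR ¬ideal=1−0.85=0.15) = 0.69; AND[min(a, b)] with coarse=0.89 → w = 0.69
R3: ¬regular=1−0.69=0.31, ¬coarse=1−0.89=0.11, ideal=0.85; AND[min(a, b)] → w = 0.11
Rules with consequent 'normal': {R1, R2} → strengths 0.26, 0.69
Aggregate via t-conorm [max(a, b)]: 0.69

0.69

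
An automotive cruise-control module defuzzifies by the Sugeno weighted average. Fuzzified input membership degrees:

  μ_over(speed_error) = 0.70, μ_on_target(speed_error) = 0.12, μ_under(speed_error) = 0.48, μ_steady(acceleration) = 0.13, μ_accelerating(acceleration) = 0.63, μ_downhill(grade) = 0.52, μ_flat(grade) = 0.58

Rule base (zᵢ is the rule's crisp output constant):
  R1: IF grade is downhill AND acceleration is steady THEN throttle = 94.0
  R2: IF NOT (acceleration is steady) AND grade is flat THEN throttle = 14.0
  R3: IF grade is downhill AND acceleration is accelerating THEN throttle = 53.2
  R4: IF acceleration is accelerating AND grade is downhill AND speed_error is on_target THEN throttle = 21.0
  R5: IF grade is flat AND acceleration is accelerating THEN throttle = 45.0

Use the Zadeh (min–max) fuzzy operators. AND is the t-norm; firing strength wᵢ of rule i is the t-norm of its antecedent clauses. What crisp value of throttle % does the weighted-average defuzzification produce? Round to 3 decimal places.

R1 (z=94.0): downhill=0.52, steady=0.13; AND[min(a, b)] → w = 0.13
R2 (z=14.0): ¬steady=1−0.13=0.87, flat=0.58; AND[min(a, b)] → w = 0.58
R3 (z=53.2): downhill=0.52, accelerating=0.63; AND[min(a, b)] → w = 0.52
R4 (z=21.0): accelerating=0.63, downhill=0.52, on_target=0.12; AND[min(a, b)] → w = 0.12
R5 (z=45.0): flat=0.58, accelerating=0.63; AND[min(a, b)] → w = 0.58
Weighted average = (0.13·94.0 + 0.58·14.0 + 0.52·53.2 + 0.12·21.0 + 0.58·45.0) / (0.13 + 0.58 + 0.52 + 0.12 + 0.58)
  = 76.6240 / 1.9300 = 39.702

39.702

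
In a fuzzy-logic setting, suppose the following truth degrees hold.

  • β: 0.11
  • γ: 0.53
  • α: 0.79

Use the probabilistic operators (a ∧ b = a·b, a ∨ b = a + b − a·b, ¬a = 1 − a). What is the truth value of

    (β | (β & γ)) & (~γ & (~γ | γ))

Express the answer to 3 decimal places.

0.057

β & γ = a·b on (0.1100, 0.5300) = 0.0583
β | (β & γ) = a + b − a·b on (0.1100, 0.0583) = 0.1619
~γ = 1 − 0.5300 = 0.4700
~γ = 1 − 0.5300 = 0.4700
~γ | γ = a + b − a·b on (0.4700, 0.5300) = 0.7509
~γ & (~γ | γ) = a·b on (0.4700, 0.7509) = 0.3529
(β | (β & γ)) & (~γ & (~γ | γ)) = a·b on (0.1619, 0.3529) = 0.0571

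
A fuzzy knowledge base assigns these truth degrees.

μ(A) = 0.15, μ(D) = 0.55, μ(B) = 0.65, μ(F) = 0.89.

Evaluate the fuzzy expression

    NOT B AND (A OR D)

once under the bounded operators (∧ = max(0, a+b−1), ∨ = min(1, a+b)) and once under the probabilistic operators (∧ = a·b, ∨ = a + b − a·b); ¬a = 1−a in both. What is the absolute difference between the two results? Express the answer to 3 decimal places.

0.166

Under bounded:
  NOT B = 1 − 0.65 = 0.35
  A OR D = min(1, a+b) on (0.15, 0.55) = 0.70
  NOT B AND (A OR D) = max(0, a+b−1) on (0.35, 0.70) = 0.05
  → value = 0.0500
Under probabilistic:
  NOT B = 1 − 0.6500 = 0.3500
  A OR D = a + b − a·b on (0.1500, 0.5500) = 0.6175
  NOT B AND (A OR D) = a·b on (0.3500, 0.6175) = 0.2161
  → value = 0.2161
|0.0500 − 0.2161| = 0.166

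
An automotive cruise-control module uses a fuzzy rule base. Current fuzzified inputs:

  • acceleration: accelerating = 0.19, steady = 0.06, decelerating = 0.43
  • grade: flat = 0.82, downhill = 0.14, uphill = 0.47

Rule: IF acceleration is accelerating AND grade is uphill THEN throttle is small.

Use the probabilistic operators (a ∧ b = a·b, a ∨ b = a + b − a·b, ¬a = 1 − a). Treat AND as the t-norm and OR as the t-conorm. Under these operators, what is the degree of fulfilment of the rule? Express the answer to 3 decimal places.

0.089

firing strength: accelerating=0.19, uphill=0.47; AND[a·b] → w = 0.0893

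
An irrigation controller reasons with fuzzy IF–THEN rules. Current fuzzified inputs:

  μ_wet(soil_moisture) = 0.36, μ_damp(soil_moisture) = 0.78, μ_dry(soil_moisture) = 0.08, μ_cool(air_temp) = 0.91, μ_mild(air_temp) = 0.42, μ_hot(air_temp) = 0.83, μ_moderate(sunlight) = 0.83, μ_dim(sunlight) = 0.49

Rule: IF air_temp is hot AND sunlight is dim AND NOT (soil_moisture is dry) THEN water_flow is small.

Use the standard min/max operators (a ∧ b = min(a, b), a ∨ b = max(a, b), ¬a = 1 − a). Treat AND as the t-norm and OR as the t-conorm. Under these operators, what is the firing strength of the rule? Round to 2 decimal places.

0.49

firing strength: hot=0.83, dim=0.49, ¬dry=1−0.08=0.92; AND[min(a, b)] → w = 0.49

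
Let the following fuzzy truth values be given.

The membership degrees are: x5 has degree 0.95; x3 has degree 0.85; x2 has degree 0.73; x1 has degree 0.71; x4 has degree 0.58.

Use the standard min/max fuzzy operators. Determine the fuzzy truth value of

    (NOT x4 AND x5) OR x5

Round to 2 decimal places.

NOT x4 = 1 − 0.58 = 0.42
NOT x4 AND x5 = min(a, b) on (0.42, 0.95) = 0.42
(NOT x4 AND x5) OR x5 = max(a, b) on (0.42, 0.95) = 0.95

0.95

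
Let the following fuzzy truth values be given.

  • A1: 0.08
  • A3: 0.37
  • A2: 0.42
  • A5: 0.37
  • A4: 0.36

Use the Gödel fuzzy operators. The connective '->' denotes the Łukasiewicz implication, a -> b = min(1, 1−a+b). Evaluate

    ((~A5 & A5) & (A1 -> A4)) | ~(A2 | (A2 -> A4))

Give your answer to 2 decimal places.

0.37

~A5 = 1 − 0.37 = 0.63
~A5 & A5 = min(a, b) on (0.63, 0.37) = 0.37
A1 -> A4  [Łukasiewicz: min(1, 1−a+b)] with a=0.08, b=0.36 → 1.00
(~A5 & A5) & (A1 -> A4) = min(a, b) on (0.37, 1.00) = 0.37
A2 -> A4  [Łukasiewicz: min(1, 1−a+b)] with a=0.42, b=0.36 → 0.94
A2 | (A2 -> A4) = max(a, b) on (0.42, 0.94) = 0.94
~(A2 | (A2 -> A4)) = 1 − 0.94 = 0.06
((~A5 & A5) & (A1 -> A4)) | ~(A2 | (A2 -> A4)) = max(a, b) on (0.37, 0.06) = 0.37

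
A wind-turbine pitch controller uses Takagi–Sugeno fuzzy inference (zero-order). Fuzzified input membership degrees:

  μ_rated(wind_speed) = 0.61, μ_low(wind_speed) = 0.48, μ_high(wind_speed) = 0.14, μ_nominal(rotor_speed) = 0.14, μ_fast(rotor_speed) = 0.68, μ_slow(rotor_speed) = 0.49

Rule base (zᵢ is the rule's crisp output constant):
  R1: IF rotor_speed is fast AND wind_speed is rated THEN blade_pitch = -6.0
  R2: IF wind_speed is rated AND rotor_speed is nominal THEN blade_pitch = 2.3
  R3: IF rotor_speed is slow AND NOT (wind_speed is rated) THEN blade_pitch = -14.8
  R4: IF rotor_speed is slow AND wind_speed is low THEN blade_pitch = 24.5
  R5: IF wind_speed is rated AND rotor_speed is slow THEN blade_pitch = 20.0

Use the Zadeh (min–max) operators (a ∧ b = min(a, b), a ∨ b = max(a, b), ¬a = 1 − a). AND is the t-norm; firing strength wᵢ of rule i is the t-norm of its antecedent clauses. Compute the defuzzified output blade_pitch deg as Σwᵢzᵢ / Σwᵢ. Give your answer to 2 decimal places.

5.90

R1 (z=-6.0): fast=0.68, rated=0.61; AND[min(a, b)] → w = 0.61
R2 (z=2.3): rated=0.61, nominal=0.14; AND[min(a, b)] → w = 0.14
R3 (z=-14.8): slow=0.49, ¬rated=1−0.61=0.39; AND[min(a, b)] → w = 0.39
R4 (z=24.5): slow=0.49, low=0.48; AND[min(a, b)] → w = 0.48
R5 (z=20.0): rated=0.61, slow=0.49; AND[min(a, b)] → w = 0.49
Weighted average = (0.61·-6.0 + 0.14·2.3 + 0.39·-14.8 + 0.48·24.5 + 0.49·20.0) / (0.61 + 0.14 + 0.39 + 0.48 + 0.49)
  = 12.4500 / 2.1100 = 5.90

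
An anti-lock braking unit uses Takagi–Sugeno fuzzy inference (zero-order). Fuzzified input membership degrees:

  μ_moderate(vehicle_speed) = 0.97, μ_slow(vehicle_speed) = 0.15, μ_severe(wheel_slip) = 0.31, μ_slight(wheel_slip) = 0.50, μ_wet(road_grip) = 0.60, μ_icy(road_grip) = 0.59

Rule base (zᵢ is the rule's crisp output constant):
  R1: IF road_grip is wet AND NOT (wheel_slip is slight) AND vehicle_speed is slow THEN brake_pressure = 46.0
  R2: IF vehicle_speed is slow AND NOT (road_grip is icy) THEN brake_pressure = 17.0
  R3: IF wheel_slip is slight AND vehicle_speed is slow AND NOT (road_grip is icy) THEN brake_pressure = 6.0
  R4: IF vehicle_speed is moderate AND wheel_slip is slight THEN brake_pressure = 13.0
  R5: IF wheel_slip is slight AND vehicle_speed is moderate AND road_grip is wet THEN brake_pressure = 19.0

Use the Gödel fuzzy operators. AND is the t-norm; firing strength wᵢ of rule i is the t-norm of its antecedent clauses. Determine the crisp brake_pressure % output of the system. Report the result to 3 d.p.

18.172

R1 (z=46.0): wet=0.60, ¬slight=1−0.50=0.50, slow=0.15; AND[min(a, b)] → w = 0.15
R2 (z=17.0): slow=0.15, ¬icy=1−0.59=0.41; AND[min(a, b)] → w = 0.15
R3 (z=6.0): slight=0.50, slow=0.15, ¬icy=1−0.59=0.41; AND[min(a, b)] → w = 0.15
R4 (z=13.0): moderate=0.97, slight=0.50; AND[min(a, b)] → w = 0.50
R5 (z=19.0): slight=0.50, moderate=0.97, wet=0.60; AND[min(a, b)] → w = 0.50
Weighted average = (0.15·46.0 + 0.15·17.0 + 0.15·6.0 + 0.50·13.0 + 0.50·19.0) / (0.15 + 0.15 + 0.15 + 0.50 + 0.50)
  = 26.3500 / 1.4500 = 18.172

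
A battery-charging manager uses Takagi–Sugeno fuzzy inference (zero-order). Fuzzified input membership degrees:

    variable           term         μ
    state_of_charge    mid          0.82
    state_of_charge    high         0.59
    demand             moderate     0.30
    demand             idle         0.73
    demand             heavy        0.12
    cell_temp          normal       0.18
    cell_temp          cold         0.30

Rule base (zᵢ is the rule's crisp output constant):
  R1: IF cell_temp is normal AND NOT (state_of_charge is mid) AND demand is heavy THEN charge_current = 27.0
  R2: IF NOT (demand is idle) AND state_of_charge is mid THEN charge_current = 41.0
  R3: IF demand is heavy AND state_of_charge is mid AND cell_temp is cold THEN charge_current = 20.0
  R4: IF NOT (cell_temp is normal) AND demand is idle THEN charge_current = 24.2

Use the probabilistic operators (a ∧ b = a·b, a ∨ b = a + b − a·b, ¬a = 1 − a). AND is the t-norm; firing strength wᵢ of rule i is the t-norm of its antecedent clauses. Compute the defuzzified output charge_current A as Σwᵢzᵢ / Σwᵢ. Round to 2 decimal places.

R1 (z=27.0): normal=0.18, ¬mid=1−0.82=0.18, heavy=0.12; AND[a·b] → w = 0.0039
R2 (z=41.0): ¬idle=1−0.73=0.27, mid=0.82; AND[a·b] → w = 0.2214
R3 (z=20.0): heavy=0.12, mid=0.82, cold=0.30; AND[a·b] → w = 0.0295
R4 (z=24.2): ¬normal=1−0.18=0.82, idle=0.73; AND[a·b] → w = 0.5986
Weighted average = (0.0039·27.0 + 0.2214·41.0 + 0.0295·20.0 + 0.5986·24.2) / (0.0039 + 0.2214 + 0.0295 + 0.5986)
  = 24.2589 / 0.8534 = 28.43

28.43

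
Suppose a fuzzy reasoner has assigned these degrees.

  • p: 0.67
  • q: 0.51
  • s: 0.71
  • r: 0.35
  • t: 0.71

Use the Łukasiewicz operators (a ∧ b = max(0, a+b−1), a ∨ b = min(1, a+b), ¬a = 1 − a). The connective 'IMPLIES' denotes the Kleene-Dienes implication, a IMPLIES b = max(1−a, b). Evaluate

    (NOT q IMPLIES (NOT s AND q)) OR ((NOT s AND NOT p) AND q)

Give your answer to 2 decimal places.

NOT q = 1 − 0.51 = 0.49
NOT s = 1 − 0.71 = 0.29
NOT s AND q = max(0, a+b−1) on (0.29, 0.51) = 0.00
NOT q IMPLIES (NOT s AND q)  [Kleene-Dienes: max(1−a, b)] with a=0.49, b=0.00 → 0.51
NOT s = 1 − 0.71 = 0.29
NOT p = 1 − 0.67 = 0.33
NOT s AND NOT p = max(0, a+b−1) on (0.29, 0.33) = 0.00
(NOT s AND NOT p) AND q = max(0, a+b−1) on (0.00, 0.51) = 0.00
(NOT q IMPLIES (NOT s AND q)) OR ((NOT s AND NOT p) AND q) = min(1, a+b) on (0.51, 0.00) = 0.51

0.51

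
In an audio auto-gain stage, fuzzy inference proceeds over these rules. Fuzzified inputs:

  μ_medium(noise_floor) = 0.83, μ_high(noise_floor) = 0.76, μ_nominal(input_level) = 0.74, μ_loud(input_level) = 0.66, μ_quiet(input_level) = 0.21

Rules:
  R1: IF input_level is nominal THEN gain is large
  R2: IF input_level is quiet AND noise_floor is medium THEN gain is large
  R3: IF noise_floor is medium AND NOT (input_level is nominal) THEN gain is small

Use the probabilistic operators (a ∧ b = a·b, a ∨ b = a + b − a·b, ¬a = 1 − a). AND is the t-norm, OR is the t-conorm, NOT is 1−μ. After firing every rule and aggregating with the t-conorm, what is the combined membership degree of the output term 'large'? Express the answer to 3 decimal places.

R1: nominal=0.74 → w = 0.7400
R2: quiet=0.21, medium=0.83; AND[a·b] → w = 0.1743
R3: medium=0.83, ¬nominal=1−0.74=0.26; AND[a·b] → w = 0.2158
Rules with consequent 'large': {R1, R2} → strengths 0.7400, 0.1743
Aggregate via t-conorm [a + b − a·b]: 0.7853

0.785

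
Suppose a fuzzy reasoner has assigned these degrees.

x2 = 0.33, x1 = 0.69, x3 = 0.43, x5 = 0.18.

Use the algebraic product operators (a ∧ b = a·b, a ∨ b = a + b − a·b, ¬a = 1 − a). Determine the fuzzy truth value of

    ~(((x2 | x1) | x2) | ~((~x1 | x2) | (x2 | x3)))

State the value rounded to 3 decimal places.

0.115

x2 | x1 = a + b − a·b on (0.3300, 0.6900) = 0.7923
(x2 | x1) | x2 = a + b − a·b on (0.7923, 0.3300) = 0.8608
~x1 = 1 − 0.6900 = 0.3100
~x1 | x2 = a + b − a·b on (0.3100, 0.3300) = 0.5377
x2 | x3 = a + b − a·b on (0.3300, 0.4300) = 0.6181
(~x1 | x2) | (x2 | x3) = a + b − a·b on (0.5377, 0.6181) = 0.8234
~((~x1 | x2) | (x2 | x3)) = 1 − 0.8234 = 0.1766
((x2 | x1) | x2) | ~((~x1 | x2) | (x2 | x3)) = a + b − a·b on (0.8608, 0.1766) = 0.8854
~(((x2 | x1) | x2) | ~((~x1 | x2) | (x2 | x3))) = 1 − 0.8854 = 0.1146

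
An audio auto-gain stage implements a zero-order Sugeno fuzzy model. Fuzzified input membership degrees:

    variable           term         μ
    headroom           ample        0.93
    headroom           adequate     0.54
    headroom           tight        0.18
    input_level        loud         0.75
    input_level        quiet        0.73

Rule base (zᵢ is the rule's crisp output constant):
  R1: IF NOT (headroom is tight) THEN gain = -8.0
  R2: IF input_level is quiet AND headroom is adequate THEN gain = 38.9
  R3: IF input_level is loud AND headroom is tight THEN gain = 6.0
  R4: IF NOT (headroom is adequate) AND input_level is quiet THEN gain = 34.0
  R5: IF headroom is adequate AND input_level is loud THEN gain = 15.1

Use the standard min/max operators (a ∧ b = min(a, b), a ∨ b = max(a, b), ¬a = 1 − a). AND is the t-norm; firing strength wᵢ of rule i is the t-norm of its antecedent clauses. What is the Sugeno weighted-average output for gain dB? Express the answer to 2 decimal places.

R1 (z=-8.0): ¬tight=1−0.18=0.82 → w = 0.82
R2 (z=38.9): quiet=0.73, adequate=0.54; AND[min(a, b)] → w = 0.54
R3 (z=6.0): loud=0.75, tight=0.18; AND[min(a, b)] → w = 0.18
R4 (z=34.0): ¬adequate=1−0.54=0.46, quiet=0.73; AND[min(a, b)] → w = 0.46
R5 (z=15.1): adequate=0.54, loud=0.75; AND[min(a, b)] → w = 0.54
Weighted average = (0.82·-8.0 + 0.54·38.9 + 0.18·6.0 + 0.46·34.0 + 0.54·15.1) / (0.82 + 0.54 + 0.18 + 0.46 + 0.54)
  = 39.3200 / 2.5400 = 15.48

15.48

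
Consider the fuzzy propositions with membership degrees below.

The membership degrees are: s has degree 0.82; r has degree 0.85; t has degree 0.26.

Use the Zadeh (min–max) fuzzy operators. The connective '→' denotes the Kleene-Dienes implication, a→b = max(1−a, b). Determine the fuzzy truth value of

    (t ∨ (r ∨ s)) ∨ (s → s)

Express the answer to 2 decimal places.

0.85

r ∨ s = max(a, b) on (0.85, 0.82) = 0.85
t ∨ (r ∨ s) = max(a, b) on (0.26, 0.85) = 0.85
s → s  [Kleene-Dienes: max(1−a, b)] with a=0.82, b=0.82 → 0.82
(t ∨ (r ∨ s)) ∨ (s → s) = max(a, b) on (0.85, 0.82) = 0.85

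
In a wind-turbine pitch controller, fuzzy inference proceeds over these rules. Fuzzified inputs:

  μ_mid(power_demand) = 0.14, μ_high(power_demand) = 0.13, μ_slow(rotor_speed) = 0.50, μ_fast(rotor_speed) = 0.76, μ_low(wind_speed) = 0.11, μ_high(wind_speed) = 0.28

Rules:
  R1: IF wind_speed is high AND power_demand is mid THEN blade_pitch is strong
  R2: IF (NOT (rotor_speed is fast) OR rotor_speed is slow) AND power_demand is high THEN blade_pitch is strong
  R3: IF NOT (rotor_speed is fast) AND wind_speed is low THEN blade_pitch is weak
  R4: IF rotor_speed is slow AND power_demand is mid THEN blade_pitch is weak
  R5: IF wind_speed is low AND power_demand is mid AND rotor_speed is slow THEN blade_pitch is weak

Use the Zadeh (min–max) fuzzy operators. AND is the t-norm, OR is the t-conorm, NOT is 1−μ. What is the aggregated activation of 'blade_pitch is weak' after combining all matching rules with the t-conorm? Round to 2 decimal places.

R1: high=0.28, mid=0.14; AND[min(a, b)] → w = 0.14
R2: (¬fast=1−0.76=0.24 OR slow=0.50) = 0.50; AND[min(a, b)] with high=0.13 → w = 0.13
R3: ¬fast=1−0.76=0.24, low=0.11; AND[min(a, b)] → w = 0.11
R4: slow=0.50, mid=0.14; AND[min(a, b)] → w = 0.14
R5: low=0.11, mid=0.14, slow=0.50; AND[min(a, b)] → w = 0.11
Rules with consequent 'weak': {R3, R4, R5} → strengths 0.11, 0.14, 0.11
Aggregate via t-conorm [max(a, b)]: 0.14

0.14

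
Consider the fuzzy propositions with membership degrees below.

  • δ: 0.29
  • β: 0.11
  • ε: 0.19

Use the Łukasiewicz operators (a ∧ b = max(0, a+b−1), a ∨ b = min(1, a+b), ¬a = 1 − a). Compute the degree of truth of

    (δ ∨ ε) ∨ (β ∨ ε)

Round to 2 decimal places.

0.78

δ ∨ ε = min(1, a+b) on (0.29, 0.19) = 0.48
β ∨ ε = min(1, a+b) on (0.11, 0.19) = 0.30
(δ ∨ ε) ∨ (β ∨ ε) = min(1, a+b) on (0.48, 0.30) = 0.78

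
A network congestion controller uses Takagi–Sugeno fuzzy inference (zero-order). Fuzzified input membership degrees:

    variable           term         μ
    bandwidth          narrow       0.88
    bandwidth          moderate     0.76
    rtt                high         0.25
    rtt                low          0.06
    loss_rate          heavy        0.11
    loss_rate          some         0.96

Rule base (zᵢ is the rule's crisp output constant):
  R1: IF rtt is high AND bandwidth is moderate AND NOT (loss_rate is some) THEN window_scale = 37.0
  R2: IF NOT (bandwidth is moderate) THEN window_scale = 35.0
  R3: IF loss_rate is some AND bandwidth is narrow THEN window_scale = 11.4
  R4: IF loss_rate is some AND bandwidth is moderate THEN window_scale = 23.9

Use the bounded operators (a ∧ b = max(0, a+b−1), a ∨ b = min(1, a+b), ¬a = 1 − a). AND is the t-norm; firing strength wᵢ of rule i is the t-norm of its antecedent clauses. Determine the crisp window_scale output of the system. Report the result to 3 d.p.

R1 (z=37.0): high=0.25, moderate=0.76, ¬some=1−0.96=0.04; AND[max(0, a+b−1)] → w = 0.00
R2 (z=35.0): ¬moderate=1−0.76=0.24 → w = 0.24
R3 (z=11.4): some=0.96, narrow=0.88; AND[max(0, a+b−1)] → w = 0.84
R4 (z=23.9): some=0.96, moderate=0.76; AND[max(0, a+b−1)] → w = 0.72
Weighted average = (0.00·37.0 + 0.24·35.0 + 0.84·11.4 + 0.72·23.9) / (0.00 + 0.24 + 0.84 + 0.72)
  = 35.1840 / 1.8000 = 19.547

19.547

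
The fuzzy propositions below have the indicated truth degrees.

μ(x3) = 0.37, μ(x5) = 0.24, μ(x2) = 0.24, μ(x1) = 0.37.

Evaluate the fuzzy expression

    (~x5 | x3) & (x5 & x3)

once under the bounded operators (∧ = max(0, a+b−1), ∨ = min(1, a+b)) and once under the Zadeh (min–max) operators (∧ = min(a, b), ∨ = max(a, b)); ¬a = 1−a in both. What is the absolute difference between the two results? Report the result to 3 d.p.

Under bounded:
  ~x5 = 1 − 0.24 = 0.76
  ~x5 | x3 = min(1, a+b) on (0.76, 0.37) = 1.00
  x5 & x3 = max(0, a+b−1) on (0.24, 0.37) = 0.00
  (~x5 | x3) & (x5 & x3) = max(0, a+b−1) on (1.00, 0.00) = 0.00
  → value = 0.0000
Under Zadeh (min–max):
  ~x5 = 1 − 0.24 = 0.76
  ~x5 | x3 = max(a, b) on (0.76, 0.37) = 0.76
  x5 & x3 = min(a, b) on (0.24, 0.37) = 0.24
  (~x5 | x3) & (x5 & x3) = min(a, b) on (0.76, 0.24) = 0.24
  → value = 0.2400
|0.0000 − 0.2400| = 0.240

0.240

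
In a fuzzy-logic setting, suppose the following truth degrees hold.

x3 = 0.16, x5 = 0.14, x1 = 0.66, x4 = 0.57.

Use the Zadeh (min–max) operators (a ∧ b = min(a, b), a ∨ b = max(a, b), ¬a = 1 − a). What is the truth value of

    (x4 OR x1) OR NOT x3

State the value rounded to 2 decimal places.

0.84

x4 OR x1 = max(a, b) on (0.57, 0.66) = 0.66
NOT x3 = 1 − 0.16 = 0.84
(x4 OR x1) OR NOT x3 = max(a, b) on (0.66, 0.84) = 0.84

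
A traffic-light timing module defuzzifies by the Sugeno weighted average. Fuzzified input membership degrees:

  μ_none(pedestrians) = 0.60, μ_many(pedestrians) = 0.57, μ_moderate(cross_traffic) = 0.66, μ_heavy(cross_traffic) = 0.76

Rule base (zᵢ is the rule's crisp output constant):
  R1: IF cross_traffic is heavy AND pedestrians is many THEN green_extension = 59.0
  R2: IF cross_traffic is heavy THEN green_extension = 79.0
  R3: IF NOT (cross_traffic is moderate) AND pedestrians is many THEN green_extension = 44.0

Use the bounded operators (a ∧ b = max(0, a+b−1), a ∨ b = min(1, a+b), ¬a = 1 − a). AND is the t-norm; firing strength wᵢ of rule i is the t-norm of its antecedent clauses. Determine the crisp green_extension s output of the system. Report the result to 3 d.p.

72.945

R1 (z=59.0): heavy=0.76, many=0.57; AND[max(0, a+b−1)] → w = 0.33
R2 (z=79.0): heavy=0.76 → w = 0.76
R3 (z=44.0): ¬moderate=1−0.66=0.34, many=0.57; AND[max(0, a+b−1)] → w = 0.00
Weighted average = (0.33·59.0 + 0.76·79.0 + 0.00·44.0) / (0.33 + 0.76 + 0.00)
  = 79.5100 / 1.0900 = 72.945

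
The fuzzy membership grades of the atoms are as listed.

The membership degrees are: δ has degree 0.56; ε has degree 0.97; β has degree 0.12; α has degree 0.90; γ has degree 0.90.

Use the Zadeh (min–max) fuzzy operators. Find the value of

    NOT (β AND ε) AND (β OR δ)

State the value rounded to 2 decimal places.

β AND ε = min(a, b) on (0.12, 0.97) = 0.12
NOT (β AND ε) = 1 − 0.12 = 0.88
β OR δ = max(a, b) on (0.12, 0.56) = 0.56
NOT (β AND ε) AND (β OR δ) = min(a, b) on (0.88, 0.56) = 0.56

0.56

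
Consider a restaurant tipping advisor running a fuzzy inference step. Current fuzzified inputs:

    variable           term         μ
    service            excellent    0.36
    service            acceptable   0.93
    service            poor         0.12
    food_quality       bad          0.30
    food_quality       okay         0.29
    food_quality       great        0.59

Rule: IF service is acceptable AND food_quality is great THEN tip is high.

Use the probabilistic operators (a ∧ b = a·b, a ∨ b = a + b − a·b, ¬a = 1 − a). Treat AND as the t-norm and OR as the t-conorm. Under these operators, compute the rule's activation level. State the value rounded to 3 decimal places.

0.549

firing strength: acceptable=0.93, great=0.59; AND[a·b] → w = 0.5487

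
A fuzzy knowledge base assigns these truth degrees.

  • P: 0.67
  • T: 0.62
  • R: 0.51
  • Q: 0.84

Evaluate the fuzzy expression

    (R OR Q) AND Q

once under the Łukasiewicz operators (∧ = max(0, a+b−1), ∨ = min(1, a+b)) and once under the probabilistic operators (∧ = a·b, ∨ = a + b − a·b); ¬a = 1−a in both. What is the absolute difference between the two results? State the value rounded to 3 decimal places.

0.066

Under Łukasiewicz:
  R OR Q = min(1, a+b) on (0.51, 0.84) = 1.00
  (R OR Q) AND Q = max(0, a+b−1) on (1.00, 0.84) = 0.84
  → value = 0.8400
Under probabilistic:
  R OR Q = a + b − a·b on (0.5100, 0.8400) = 0.9216
  (R OR Q) AND Q = a·b on (0.9216, 0.8400) = 0.7741
  → value = 0.7741
|0.8400 − 0.7741| = 0.066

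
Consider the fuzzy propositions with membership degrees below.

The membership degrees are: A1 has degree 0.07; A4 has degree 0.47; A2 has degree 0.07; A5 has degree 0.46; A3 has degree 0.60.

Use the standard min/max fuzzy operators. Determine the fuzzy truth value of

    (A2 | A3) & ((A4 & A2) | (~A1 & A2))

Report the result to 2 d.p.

A2 | A3 = max(a, b) on (0.07, 0.60) = 0.60
A4 & A2 = min(a, b) on (0.47, 0.07) = 0.07
~A1 = 1 − 0.07 = 0.93
~A1 & A2 = min(a, b) on (0.93, 0.07) = 0.07
(A4 & A2) | (~A1 & A2) = max(a, b) on (0.07, 0.07) = 0.07
(A2 | A3) & ((A4 & A2) | (~A1 & A2)) = min(a, b) on (0.60, 0.07) = 0.07

0.07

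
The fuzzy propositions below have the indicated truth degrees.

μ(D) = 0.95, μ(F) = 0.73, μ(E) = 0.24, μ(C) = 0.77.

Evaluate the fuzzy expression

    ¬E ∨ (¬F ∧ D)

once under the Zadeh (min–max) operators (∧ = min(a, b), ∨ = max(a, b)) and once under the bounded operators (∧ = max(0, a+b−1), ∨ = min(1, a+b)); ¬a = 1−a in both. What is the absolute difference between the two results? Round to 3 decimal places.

Under Zadeh (min–max):
  ¬E = 1 − 0.24 = 0.76
  ¬F = 1 − 0.73 = 0.27
  ¬F ∧ D = min(a, b) on (0.27, 0.95) = 0.27
  ¬E ∨ (¬F ∧ D) = max(a, b) on (0.76, 0.27) = 0.76
  → value = 0.7600
Under bounded:
  ¬E = 1 − 0.24 = 0.76
  ¬F = 1 − 0.73 = 0.27
  ¬F ∧ D = max(0, a+b−1) on (0.27, 0.95) = 0.22
  ¬E ∨ (¬F ∧ D) = min(1, a+b) on (0.76, 0.22) = 0.98
  → value = 0.9800
|0.7600 − 0.9800| = 0.220

0.220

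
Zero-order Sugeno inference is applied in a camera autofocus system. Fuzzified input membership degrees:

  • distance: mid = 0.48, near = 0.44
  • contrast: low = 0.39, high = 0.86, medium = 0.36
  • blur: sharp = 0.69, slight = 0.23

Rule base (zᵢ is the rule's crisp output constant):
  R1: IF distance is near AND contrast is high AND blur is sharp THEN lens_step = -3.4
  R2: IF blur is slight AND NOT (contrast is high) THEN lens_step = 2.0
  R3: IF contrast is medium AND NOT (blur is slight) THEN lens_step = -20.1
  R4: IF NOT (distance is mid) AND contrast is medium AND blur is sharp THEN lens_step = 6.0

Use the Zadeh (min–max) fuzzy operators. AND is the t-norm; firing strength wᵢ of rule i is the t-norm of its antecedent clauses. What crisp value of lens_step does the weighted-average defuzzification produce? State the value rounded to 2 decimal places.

-4.84

R1 (z=-3.4): near=0.44, high=0.86, sharp=0.69; AND[min(a, b)] → w = 0.44
R2 (z=2.0): slight=0.23, ¬high=1−0.86=0.14; AND[min(a, b)] → w = 0.14
R3 (z=-20.1): medium=0.36, ¬slight=1−0.23=0.77; AND[min(a, b)] → w = 0.36
R4 (z=6.0): ¬mid=1−0.48=0.52, medium=0.36, sharp=0.69; AND[min(a, b)] → w = 0.36
Weighted average = (0.44·-3.4 + 0.14·2.0 + 0.36·-20.1 + 0.36·6.0) / (0.44 + 0.14 + 0.36 + 0.36)
  = -6.2920 / 1.3000 = -4.84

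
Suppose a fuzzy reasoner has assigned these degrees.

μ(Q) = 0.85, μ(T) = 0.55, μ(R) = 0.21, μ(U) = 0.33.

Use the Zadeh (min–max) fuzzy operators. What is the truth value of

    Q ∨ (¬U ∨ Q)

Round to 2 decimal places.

0.85

¬U = 1 − 0.33 = 0.67
¬U ∨ Q = max(a, b) on (0.67, 0.85) = 0.85
Q ∨ (¬U ∨ Q) = max(a, b) on (0.85, 0.85) = 0.85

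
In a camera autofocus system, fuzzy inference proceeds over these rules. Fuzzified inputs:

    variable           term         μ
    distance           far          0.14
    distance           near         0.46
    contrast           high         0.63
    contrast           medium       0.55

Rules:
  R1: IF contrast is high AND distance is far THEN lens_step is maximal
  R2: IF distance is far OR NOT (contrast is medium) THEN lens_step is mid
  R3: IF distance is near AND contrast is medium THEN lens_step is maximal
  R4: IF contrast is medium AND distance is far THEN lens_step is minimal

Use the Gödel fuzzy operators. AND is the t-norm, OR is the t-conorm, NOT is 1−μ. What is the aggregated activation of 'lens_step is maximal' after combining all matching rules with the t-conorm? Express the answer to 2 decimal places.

0.46

R1: high=0.63, far=0.14; AND[min(a, b)] → w = 0.14
R2: far=0.14, ¬medium=1−0.55=0.45; OR[max(a, b)] → w = 0.45
R3: near=0.46, medium=0.55; AND[min(a, b)] → w = 0.46
R4: medium=0.55, far=0.14; AND[min(a, b)] → w = 0.14
Rules with consequent 'maximal': {R1, R3} → strengths 0.14, 0.46
Aggregate via t-conorm [max(a, b)]: 0.46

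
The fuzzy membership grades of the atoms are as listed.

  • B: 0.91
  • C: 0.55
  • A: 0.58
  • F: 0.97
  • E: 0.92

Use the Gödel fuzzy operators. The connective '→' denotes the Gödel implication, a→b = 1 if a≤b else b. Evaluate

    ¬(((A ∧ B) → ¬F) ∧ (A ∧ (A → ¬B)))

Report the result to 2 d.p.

A ∧ B = min(a, b) on (0.58, 0.91) = 0.58
¬F = 1 − 0.97 = 0.03
(A ∧ B) → ¬F  [Gödel: 1 if a≤b else b] with a=0.58, b=0.03 → 0.03
¬B = 1 − 0.91 = 0.09
A → ¬B  [Gödel: 1 if a≤b else b] with a=0.58, b=0.09 → 0.09
A ∧ (A → ¬B) = min(a, b) on (0.58, 0.09) = 0.09
((A ∧ B) → ¬F) ∧ (A ∧ (A → ¬B)) = min(a, b) on (0.03, 0.09) = 0.03
¬(((A ∧ B) → ¬F) ∧ (A ∧ (A → ¬B))) = 1 − 0.03 = 0.97

0.97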